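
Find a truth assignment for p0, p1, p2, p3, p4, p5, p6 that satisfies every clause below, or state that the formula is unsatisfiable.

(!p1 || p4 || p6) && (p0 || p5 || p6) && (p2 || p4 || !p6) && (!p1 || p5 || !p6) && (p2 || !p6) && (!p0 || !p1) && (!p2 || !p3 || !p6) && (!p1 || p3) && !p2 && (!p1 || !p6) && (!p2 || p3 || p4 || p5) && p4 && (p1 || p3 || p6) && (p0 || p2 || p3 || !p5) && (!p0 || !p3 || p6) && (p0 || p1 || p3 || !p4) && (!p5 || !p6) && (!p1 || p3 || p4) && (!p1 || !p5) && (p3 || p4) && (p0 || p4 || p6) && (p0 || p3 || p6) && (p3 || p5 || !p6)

Unit clause (!p2) forces p2 = False.
Unit clause (p4) forces p4 = True.
In (p2 || !p6) only !p6 is left, so p6 = False.
Try p0 = True:
  (!p0 || !p1) forces p1 = False.
  (p1 || p3 || p6) forces p3 = True.
  clause (!p0 || !p3 || p6) is falsified — backtrack.
So p0 = False.
  then (p0 || p5 || p6) forces p5 = True.
  then (p0 || p2 || p3 || !p5) forces p3 = True.
  then (!p1 || !p5) forces p1 = False.
All clauses satisfied.

p0 = False, p1 = False, p2 = False, p3 = True, p4 = True, p5 = True, p6 = False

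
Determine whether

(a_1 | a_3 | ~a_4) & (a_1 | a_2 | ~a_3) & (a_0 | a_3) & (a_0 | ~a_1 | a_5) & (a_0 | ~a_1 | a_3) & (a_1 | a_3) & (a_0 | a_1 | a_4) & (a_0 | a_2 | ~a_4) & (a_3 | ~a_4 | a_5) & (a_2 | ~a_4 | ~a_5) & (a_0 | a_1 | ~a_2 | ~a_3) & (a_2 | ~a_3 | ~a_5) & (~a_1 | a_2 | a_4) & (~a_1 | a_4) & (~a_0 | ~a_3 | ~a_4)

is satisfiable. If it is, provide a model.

a_0 = True; a_1 = False; a_2 = True; a_3 = True; a_4 = False; a_5 = False

Set a_0 = True.
Set a_1 = False.
  then (a_1 | a_3) forces a_3 = True.
  then (~a_0 | ~a_3 | ~a_4) forces a_4 = False.
  then (a_1 | a_2 | ~a_3) forces a_2 = True.
Set a_5 = False.
All clauses satisfied.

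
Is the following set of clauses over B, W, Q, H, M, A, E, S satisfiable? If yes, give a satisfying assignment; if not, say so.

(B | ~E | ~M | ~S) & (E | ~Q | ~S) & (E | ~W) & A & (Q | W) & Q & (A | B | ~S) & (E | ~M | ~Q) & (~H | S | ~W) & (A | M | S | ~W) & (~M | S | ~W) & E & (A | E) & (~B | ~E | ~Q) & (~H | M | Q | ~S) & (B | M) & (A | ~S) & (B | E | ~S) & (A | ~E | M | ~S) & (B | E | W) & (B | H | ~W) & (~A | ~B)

Unit clause (A) forces A = True.
Unit clause (Q) forces Q = True.
Unit clause (E) forces E = True.
In (~B | ~E | ~Q) only ~B is left, so B = False.
In (B | M) only M is left, so M = True.
In (B | ~E | ~M | ~S) only ~S is left, so S = False.
In (~M | S | ~W) only ~W is left, so W = False.
Set H = True.
All clauses satisfied.

B = False; W = False; Q = True; H = True; M = True; A = True; E = True; S = False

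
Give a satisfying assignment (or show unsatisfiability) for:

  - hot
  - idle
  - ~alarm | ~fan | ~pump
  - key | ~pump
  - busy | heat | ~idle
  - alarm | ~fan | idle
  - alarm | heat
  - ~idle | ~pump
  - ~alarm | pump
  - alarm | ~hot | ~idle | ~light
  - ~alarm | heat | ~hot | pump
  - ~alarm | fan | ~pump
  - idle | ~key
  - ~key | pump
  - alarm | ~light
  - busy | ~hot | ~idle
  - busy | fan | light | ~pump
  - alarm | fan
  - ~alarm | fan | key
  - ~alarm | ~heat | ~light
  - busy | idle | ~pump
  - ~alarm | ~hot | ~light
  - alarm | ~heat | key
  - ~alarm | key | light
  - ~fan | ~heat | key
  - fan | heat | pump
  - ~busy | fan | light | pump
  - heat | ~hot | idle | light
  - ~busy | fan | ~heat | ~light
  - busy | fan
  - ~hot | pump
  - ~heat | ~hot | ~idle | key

UNSATISFIABLE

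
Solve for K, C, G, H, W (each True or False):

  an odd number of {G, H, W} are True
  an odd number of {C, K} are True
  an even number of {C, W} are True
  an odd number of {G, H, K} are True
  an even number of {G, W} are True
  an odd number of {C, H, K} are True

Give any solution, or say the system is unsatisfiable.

Adding constraints 1, 2, 3, 4 mod 2: every variable appears an even number of times on the left, so the left side is 0.
But the right sides sum to 1 (mod 2). 0 ≠ 1 — the system is inconsistent.

No satisfying assignment exists.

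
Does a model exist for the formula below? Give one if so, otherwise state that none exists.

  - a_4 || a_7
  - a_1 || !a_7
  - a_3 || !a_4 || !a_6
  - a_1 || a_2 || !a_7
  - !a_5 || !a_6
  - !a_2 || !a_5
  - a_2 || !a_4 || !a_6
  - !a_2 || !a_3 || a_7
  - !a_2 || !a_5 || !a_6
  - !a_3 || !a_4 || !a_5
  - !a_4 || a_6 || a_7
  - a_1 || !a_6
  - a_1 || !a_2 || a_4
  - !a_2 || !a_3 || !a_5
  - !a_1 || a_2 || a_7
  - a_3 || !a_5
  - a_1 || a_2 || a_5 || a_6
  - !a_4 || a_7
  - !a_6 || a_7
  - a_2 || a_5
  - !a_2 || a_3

a_1=T; a_2=T; a_3=T; a_4=F; a_5=F; a_6=T; a_7=T

Set a_1 = True.
Set a_2 = True.
  then (!a_2 || !a_5) forces a_5 = False.
  then (!a_2 || a_3) forces a_3 = True.
  then (!a_2 || !a_3 || a_7) forces a_7 = True.
Set a_4 = False.
Set a_6 = True.
All clauses satisfied.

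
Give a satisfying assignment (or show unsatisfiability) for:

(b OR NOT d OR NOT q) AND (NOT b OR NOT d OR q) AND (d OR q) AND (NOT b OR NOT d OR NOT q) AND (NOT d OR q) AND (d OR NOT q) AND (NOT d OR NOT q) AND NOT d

Case d = True:
  Clause (NOT d) is falsified — contradiction.
Case d = False:
  (d OR q) forces q = True.
  Clause (d OR NOT q) is falsified — contradiction.
Both cases fail, so the formula is unsatisfiable.

No satisfying assignment exists.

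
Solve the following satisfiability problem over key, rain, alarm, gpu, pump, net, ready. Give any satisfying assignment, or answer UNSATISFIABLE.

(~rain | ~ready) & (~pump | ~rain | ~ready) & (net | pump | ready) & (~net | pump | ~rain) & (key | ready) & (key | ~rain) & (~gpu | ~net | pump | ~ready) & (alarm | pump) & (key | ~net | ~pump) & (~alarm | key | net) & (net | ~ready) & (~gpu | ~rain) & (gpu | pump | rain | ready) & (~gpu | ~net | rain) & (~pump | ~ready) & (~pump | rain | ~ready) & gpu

key = True; rain = False; alarm = False; gpu = True; pump = True; net = False; ready = False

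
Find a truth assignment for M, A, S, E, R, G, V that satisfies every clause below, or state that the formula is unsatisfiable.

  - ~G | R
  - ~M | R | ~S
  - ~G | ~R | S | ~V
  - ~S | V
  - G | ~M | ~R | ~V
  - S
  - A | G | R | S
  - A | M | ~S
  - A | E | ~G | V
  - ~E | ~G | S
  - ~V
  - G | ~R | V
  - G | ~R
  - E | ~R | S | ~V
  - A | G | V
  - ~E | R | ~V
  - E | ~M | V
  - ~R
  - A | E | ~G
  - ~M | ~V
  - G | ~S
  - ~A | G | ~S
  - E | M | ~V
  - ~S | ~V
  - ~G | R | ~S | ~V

No satisfying assignment exists.

Case S = True:
  (~S | V) forces V = True.
  Clause (~V) is falsified — contradiction.
Case S = False:
  Clause (S) is falsified — contradiction.
Both cases fail, so the formula is unsatisfiable.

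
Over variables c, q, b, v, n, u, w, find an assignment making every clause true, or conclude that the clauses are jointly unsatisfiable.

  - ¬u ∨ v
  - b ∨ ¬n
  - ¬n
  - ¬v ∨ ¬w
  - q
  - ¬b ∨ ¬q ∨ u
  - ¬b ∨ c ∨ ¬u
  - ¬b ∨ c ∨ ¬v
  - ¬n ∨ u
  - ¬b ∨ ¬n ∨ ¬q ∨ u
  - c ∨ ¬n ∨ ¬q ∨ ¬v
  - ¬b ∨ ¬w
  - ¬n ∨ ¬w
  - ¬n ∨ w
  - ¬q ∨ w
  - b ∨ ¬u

c = False, q = True, b = False, v = False, n = False, u = False, w = True

Unit clause (¬n) forces n = False.
Unit clause (q) forces q = True.
In (¬q ∨ w) only w is left, so w = True.
In (¬v ∨ ¬w) only ¬v is left, so v = False.
In (¬b ∨ ¬w) only ¬b is left, so b = False.
In (b ∨ ¬u) only ¬u is left, so u = False.
Set c = False.
All clauses satisfied.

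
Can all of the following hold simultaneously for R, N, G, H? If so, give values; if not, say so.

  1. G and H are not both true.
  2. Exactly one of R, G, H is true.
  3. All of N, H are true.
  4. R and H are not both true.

R=F; N=T; G=F; H=T

  (1) G=F, H=T — not both ✓
  (2) {R, G, H}: 1 true — exactly one ✓
  (3) {N, H}: all 2 true ✓
  (4) R=F, H=T — not both ✓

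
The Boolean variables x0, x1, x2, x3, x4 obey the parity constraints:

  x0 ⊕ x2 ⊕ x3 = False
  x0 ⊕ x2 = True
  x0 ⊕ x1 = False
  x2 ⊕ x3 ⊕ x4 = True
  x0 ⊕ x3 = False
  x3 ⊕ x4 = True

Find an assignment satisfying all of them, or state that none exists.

x0 = True; x1 = True; x2 = False; x3 = True; x4 = False

x0 ⊕ x2 ⊕ x3 = T ⊕ F ⊕ T = False ✓
x0 ⊕ x2 = T ⊕ F = True ✓
x0 ⊕ x1 = T ⊕ T = False ✓
x2 ⊕ x3 ⊕ x4 = F ⊕ T ⊕ F = True ✓
x0 ⊕ x3 = T ⊕ T = False ✓
x3 ⊕ x4 = T ⊕ F = True ✓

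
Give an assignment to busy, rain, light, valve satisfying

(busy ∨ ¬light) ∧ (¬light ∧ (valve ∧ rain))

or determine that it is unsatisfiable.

busy=F, rain=T, light=F, valve=T

  busy ∨ ¬light = True
    ¬light = True
  ¬light ∧ (valve ∧ rain) = True
    ¬light = True
    valve ∧ rain = True
Both conjuncts True, so the formula holds.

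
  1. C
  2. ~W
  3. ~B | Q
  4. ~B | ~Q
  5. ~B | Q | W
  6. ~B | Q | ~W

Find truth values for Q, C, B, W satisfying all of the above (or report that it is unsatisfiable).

Q=T, C=T, B=F, W=F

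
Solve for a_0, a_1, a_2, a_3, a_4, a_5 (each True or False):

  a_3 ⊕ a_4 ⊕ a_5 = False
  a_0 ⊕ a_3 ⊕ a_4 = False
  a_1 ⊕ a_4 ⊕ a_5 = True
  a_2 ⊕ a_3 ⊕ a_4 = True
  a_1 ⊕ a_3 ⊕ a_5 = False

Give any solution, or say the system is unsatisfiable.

a_0: True, a_1: False, a_2: False, a_3: True, a_4: False, a_5: True

a_3 ⊕ a_4 ⊕ a_5 = T ⊕ F ⊕ T = False ✓
a_0 ⊕ a_3 ⊕ a_4 = T ⊕ T ⊕ F = False ✓
a_1 ⊕ a_4 ⊕ a_5 = F ⊕ F ⊕ T = True ✓
a_2 ⊕ a_3 ⊕ a_4 = F ⊕ T ⊕ F = True ✓
a_1 ⊕ a_3 ⊕ a_5 = F ⊕ T ⊕ T = False ✓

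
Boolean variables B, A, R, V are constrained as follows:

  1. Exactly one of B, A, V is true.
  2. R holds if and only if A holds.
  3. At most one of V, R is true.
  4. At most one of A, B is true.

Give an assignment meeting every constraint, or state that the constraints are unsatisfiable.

B = True, A = False, R = False, V = False

  (1) {B, A, V}: 1 true — exactly one ✓
  (2) R=F, A=F — same ✓
  (3) {V, R}: 0 true — at most one ✓
  (4) {A, B}: 1 true — at most one ✓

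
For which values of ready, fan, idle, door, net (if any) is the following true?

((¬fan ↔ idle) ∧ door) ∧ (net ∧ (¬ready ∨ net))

ready = True; fan = False; idle = True; door = True; net = True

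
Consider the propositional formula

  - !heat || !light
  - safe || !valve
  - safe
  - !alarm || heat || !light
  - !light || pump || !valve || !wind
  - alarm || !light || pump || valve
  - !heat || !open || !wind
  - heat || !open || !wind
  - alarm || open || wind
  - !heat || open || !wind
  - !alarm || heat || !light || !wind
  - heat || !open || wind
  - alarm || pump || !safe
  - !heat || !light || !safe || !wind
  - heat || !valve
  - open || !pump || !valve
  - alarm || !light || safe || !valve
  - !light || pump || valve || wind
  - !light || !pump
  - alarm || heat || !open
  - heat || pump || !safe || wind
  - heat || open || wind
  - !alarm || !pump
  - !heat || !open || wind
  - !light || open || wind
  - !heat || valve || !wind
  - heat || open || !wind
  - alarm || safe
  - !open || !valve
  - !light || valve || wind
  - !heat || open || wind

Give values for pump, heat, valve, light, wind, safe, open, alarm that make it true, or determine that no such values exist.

Case heat = True:
  (!heat || !light) forces light = False.
  (safe) forces safe = True.
  If open = True:
    (!heat || !open || !wind) forces wind = False.
    clause (!heat || !open || wind) is falsified.
  If open = False:
    (!heat || open || !wind) forces wind = False.
    clause (!heat || open || wind) is falsified.
  Every sub-case reaches a contradiction.
Case heat = False:
  (safe) forces safe = True.
  (heat || !valve) forces valve = False.
  If wind = True:
    (heat || !open || !wind) forces open = False.
    clause (heat || open || !wind) is falsified.
  If wind = False:
    (heat || !open || wind) forces open = False.
    clause (heat || open || wind) is falsified.
  Every sub-case reaches a contradiction.
Both cases fail, so the formula is unsatisfiable.

The formula is unsatisfiable.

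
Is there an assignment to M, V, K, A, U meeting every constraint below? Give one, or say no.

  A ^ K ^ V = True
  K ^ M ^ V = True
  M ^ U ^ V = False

M=T; V=F; K=F; A=T; U=T

A ^ K ^ V = T ^ F ^ F = True ✓
K ^ M ^ V = F ^ T ^ F = True ✓
M ^ U ^ V = T ^ T ^ F = False ✓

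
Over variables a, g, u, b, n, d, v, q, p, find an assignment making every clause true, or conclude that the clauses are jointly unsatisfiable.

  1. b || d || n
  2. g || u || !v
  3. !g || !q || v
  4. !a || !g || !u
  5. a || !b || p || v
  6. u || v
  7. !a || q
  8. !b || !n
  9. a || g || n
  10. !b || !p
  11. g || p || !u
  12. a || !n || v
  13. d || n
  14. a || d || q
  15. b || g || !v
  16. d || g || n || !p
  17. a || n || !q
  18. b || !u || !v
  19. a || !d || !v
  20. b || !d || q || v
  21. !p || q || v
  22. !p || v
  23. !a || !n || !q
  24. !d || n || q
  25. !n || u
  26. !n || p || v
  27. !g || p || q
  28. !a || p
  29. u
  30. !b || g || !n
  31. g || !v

Case b = True:
  (!b || !n) forces n = False.
  (!b || !p) forces p = False.
  (d || n) forces d = True.
  (!d || n || q) forces q = True.
  (a || n || !q) forces a = True.
  Clause (!a || p) is falsified — contradiction.
Case b = False:
  (u) forces u = True.
  (b || !u || !v) forces v = False.
  (!p || v) forces p = False.
  (g || p || !u) forces g = True.
  (!g || !q || v) forces q = False.
  Clause (!g || p || q) is falsified — contradiction.
Both cases fail, so the formula is unsatisfiable.

UNSATISFIABLE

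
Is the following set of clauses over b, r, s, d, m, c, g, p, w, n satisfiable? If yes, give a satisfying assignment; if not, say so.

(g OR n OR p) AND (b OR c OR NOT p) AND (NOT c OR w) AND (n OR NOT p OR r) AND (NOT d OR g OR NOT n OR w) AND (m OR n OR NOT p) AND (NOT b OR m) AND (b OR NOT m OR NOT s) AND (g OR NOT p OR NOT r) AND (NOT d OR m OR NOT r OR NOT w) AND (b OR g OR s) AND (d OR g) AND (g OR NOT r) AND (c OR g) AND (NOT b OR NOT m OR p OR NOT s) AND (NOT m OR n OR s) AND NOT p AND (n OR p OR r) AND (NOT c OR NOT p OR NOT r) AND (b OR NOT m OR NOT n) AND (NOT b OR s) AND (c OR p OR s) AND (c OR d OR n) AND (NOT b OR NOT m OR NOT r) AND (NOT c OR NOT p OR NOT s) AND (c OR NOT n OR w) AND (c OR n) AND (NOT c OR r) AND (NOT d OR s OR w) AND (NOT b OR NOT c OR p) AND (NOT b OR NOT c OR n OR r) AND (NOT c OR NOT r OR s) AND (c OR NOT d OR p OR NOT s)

Unit clause (NOT p) forces p = False.
Try b = True:
  (NOT b OR m) forces m = True.
  (NOT b OR NOT m OR p OR NOT s) forces s = False.
  clause (NOT b OR s) is falsified — backtrack.
So b = False.
Set r = True.
  then (g OR NOT r) forces g = True.
Set s = True.
  then (b OR NOT m OR NOT s) forces m = False.
Try d = True:
  (NOT d OR m OR NOT r OR NOT w) forces w = False.
  (NOT c OR w) forces c = False.
  clause (c OR NOT d OR p OR NOT s) is falsified — backtrack.
So d = False.
Set c = True.
  then (NOT c OR w) forces w = True.
Set n = False.
All clauses satisfied.

b=F; r=T; s=T; d=F; m=F; c=T; g=T; p=F; w=T; n=F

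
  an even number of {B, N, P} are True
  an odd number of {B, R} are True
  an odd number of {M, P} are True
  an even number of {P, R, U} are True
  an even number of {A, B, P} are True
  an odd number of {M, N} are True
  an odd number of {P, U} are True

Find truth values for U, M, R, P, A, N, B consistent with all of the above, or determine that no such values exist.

U = True, M = True, R = True, P = False, A = False, N = False, B = False

{B, N, P}: 0 true → even ✓
{B, R}: 1 true → odd ✓
{M, P}: 1 true → odd ✓
{P, R, U}: 2 true → even ✓
{A, B, P}: 0 true → even ✓
{M, N}: 1 true → odd ✓
{P, U}: 1 true → odd ✓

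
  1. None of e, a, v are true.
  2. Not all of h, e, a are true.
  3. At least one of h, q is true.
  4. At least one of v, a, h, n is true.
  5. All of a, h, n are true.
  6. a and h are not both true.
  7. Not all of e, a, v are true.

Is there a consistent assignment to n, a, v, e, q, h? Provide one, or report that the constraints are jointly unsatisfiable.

Case a = True:
  Constraint (1) is violated (a=T) — contradiction.
Case a = False:
  Constraint (5) is violated (a=F) — contradiction.
Both cases fail — unsatisfiable.

The formula is unsatisfiable.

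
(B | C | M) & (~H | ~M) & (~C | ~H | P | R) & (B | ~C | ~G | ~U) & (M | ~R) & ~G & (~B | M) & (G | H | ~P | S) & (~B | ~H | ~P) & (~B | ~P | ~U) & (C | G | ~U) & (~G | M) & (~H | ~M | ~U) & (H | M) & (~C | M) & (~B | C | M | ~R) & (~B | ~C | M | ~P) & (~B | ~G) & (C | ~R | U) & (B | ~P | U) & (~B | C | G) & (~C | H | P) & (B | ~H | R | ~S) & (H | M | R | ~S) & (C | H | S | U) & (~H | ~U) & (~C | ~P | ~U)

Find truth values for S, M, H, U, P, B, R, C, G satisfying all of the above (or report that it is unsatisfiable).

S=T, M=T, H=F, U=F, P=T, B=T, R=F, C=T, G=F

Unit clause (~G) forces G = False.
Set S = True.
Set M = True.
  then (~H | ~M) forces H = False.
Try U = True:
  (C | G | ~U) forces C = True.
  (~C | H | P) forces P = True.
  clause (~C | ~P | ~U) is falsified — backtrack.
So U = False.
Set P = True.
  then (B | ~P | U) forces B = True.
  then (~B | C | G) forces C = True.
Set R = False.
All clauses satisfied.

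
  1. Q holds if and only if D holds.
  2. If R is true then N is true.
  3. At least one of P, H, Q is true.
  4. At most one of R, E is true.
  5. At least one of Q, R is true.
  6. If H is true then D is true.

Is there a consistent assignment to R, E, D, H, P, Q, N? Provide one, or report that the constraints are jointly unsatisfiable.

R=F, E=T, D=T, H=F, P=F, Q=T, N=F

  (1) Q=T, D=T — same ✓
  (2) R=F ⇒ N: vacuous ✓
  (3) {P, H, Q}: 1 true — at least one ✓
  (4) {R, E}: 1 true — at most one ✓
  (5) {Q, R}: 1 true — at least one ✓
  (6) H=F ⇒ D: vacuous ✓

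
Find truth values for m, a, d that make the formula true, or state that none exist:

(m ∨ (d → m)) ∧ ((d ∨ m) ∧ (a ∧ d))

m = True; a = True; d = True

  m ∨ (d → m) = True
    d → m = True
  (d ∨ m) ∧ (a ∧ d) = True
    d ∨ m = True
    a ∧ d = True
Both conjuncts True, so the formula holds.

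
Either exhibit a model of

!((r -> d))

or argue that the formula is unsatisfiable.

r = True, d = False

  !((r -> d)) = True
    r -> d = False
The formula evaluates to True.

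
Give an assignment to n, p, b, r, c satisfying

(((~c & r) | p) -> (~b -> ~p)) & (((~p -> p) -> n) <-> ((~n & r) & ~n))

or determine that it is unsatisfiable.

n=F, p=T, b=T, r=F, c=T

  ((~c & r) | p) -> (~b -> ~p) = True
    (~c & r) | p = True
      ~c & r = False
        ~c = False
    ~b -> ~p = True
      ~b = False
      ~p = False
  ((~p -> p) -> n) <-> ((~n & r) & ~n) = True
    (~p -> p) -> n = False
      ~p -> p = True
        ~p = False
    (~n & r) & ~n = False
      ~n & r = False
        ~n = True
      ~n = True
Both conjuncts True, so the formula holds.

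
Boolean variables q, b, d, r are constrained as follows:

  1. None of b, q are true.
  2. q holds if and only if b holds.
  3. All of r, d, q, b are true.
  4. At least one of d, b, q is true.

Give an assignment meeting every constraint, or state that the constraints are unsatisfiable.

Case q = True:
  Constraint (1) is violated (q=T) — contradiction.
Case q = False:
  Constraint (3) is violated (q=F) — contradiction.
Both cases fail — unsatisfiable.

No satisfying assignment exists.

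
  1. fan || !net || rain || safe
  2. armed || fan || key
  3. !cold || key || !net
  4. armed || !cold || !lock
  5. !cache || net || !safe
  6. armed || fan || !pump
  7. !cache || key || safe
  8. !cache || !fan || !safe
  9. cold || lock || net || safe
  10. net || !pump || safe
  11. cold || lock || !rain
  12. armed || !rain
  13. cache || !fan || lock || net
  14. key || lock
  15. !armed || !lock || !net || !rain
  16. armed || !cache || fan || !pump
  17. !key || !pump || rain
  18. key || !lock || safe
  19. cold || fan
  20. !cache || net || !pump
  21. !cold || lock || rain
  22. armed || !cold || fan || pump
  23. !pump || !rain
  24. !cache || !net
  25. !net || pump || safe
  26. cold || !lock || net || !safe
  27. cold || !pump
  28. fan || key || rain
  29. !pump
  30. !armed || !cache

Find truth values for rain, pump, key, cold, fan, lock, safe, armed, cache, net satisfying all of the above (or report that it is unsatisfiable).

Unit clause (!pump) forces pump = False.
Set rain = False.
Set key = False.
  then (key || lock) forces lock = True.
  then (key || !lock || safe) forces safe = True.
  then (fan || key || rain) forces fan = True.
  then (!cache || !fan || !safe) forces cache = False.
Set cold = False.
  then (cold || !lock || net || !safe) forces net = True.
Set armed = False.
All clauses satisfied.

rain: False; pump: False; key: False; cold: False; fan: True; lock: True; safe: True; armed: False; cache: False; net: True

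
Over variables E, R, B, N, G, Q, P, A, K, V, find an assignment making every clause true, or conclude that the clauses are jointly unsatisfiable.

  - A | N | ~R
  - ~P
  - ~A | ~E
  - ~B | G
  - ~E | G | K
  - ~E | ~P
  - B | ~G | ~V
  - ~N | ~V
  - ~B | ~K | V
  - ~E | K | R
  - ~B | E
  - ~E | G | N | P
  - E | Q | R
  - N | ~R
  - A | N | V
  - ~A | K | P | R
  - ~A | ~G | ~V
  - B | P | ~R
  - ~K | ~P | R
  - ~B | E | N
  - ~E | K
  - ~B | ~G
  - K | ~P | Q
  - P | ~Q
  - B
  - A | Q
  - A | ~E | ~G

Unsatisfiable — no assignment works.

Case B = True:
  (~P) forces P = False.
  (~B | G) forces G = True.
  Clause (~B | ~G) is falsified — contradiction.
Case B = False:
  Clause (B) is falsified — contradiction.
Both cases fail, so the formula is unsatisfiable.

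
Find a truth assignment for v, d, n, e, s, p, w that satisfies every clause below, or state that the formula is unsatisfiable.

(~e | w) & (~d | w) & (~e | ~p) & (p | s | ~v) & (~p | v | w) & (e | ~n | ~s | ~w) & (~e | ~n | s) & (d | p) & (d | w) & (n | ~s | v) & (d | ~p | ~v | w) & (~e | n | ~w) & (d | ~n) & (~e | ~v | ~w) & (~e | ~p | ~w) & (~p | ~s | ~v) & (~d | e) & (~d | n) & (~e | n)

v=T; d=F; n=F; e=F; s=F; p=T; w=T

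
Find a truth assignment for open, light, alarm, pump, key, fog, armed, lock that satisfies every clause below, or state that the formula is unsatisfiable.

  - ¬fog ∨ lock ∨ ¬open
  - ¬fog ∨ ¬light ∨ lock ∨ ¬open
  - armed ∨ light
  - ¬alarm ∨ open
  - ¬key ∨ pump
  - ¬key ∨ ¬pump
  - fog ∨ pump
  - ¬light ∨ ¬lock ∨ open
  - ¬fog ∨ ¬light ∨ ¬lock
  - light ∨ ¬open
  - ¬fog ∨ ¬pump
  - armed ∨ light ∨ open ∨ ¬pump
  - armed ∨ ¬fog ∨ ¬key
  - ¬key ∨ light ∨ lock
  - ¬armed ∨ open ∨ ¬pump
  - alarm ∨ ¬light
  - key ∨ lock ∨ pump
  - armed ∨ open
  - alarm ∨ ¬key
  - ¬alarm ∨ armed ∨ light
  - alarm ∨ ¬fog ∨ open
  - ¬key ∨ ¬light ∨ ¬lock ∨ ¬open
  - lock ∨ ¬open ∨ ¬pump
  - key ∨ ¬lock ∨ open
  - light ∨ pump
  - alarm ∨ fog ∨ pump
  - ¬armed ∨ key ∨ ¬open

open = True, light = True, alarm = True, pump = True, key = False, fog = False, armed = False, lock = True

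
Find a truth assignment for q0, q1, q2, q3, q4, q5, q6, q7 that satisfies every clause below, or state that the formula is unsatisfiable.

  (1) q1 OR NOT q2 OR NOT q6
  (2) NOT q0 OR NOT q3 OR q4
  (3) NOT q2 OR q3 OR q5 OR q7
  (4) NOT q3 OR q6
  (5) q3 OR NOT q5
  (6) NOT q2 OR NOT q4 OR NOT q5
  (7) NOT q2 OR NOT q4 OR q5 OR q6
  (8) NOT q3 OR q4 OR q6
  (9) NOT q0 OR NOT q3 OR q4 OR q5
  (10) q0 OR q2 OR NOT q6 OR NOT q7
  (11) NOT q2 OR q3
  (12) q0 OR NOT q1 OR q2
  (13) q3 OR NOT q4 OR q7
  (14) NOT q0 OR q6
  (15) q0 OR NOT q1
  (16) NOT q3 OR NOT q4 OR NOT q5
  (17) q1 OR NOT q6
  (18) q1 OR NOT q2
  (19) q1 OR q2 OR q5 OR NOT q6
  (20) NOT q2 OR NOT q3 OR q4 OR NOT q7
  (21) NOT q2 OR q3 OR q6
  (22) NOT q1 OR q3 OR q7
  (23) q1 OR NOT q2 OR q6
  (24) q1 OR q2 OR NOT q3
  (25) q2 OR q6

Set q0 = True.
  then (NOT q0 OR q6) forces q6 = True.
  then (q1 OR NOT q6) forces q1 = True.
Set q2 = True.
  then (NOT q2 OR q3) forces q3 = True.
  then (NOT q0 OR NOT q3 OR q4) forces q4 = True.
  then (NOT q2 OR NOT q4 OR NOT q5) forces q5 = False.
Set q7 = False.
All clauses satisfied.

q0=T; q1=T; q2=T; q3=T; q4=T; q5=F; q6=T; q7=F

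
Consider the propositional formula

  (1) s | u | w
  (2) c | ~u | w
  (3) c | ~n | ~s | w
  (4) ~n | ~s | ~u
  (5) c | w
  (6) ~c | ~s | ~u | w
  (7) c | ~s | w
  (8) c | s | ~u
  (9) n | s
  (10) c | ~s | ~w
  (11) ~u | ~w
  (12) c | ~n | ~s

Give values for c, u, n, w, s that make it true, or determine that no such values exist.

c = True, u = False, n = True, w = True, s = False

Set c = True.
Set u = False.
Set n = True.
Set w = True.
Set s = False.
All clauses satisfied.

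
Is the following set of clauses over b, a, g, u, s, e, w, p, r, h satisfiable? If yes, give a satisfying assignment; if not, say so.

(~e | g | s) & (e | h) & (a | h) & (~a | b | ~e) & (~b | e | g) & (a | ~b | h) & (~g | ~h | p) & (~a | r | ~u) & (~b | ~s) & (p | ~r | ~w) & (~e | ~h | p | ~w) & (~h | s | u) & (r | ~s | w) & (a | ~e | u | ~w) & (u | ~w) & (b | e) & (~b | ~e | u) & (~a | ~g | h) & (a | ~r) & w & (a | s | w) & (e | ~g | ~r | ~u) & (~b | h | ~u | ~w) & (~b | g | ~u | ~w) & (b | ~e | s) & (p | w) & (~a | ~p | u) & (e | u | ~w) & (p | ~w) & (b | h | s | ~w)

Unit clause (w) forces w = True.
In (p | ~w) only p is left, so p = True.
In (u | ~w) only u is left, so u = True.
Set b = True.
  then (~b | ~s) forces s = False.
  then (~b | h | ~u | ~w) forces h = True.
  then (~b | g | ~u | ~w) forces g = True.
Set a = False.
  then (a | ~r) forces r = False.
Set e = True.
All clauses satisfied.

b = True, a = False, g = True, u = True, s = False, e = True, w = True, p = True, r = False, h = True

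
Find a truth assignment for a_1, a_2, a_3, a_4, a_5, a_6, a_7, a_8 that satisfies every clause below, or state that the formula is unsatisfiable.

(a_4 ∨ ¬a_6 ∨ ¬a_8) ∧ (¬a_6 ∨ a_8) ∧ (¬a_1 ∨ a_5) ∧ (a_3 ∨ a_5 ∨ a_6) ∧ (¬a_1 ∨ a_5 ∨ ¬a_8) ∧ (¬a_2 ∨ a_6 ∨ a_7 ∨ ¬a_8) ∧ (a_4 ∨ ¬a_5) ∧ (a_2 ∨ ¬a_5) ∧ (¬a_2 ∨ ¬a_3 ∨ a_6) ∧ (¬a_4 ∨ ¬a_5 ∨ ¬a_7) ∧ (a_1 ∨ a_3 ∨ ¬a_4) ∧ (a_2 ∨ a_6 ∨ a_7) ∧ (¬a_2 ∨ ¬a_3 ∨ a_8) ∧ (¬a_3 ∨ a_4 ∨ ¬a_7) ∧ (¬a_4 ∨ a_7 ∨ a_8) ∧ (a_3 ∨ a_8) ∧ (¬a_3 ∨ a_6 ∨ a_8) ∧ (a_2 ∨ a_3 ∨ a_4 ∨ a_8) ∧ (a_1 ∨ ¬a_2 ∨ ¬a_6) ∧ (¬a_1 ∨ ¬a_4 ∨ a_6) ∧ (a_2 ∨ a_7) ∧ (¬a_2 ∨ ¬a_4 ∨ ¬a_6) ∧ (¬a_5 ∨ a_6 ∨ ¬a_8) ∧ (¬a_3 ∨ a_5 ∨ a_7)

a_1=F, a_2=F, a_3=T, a_4=T, a_5=F, a_6=T, a_7=T, a_8=T

Set a_1 = False.
Try a_2 = True:
  (a_1 ∨ ¬a_2 ∨ ¬a_6) forces a_6 = False.
  (¬a_2 ∨ ¬a_3 ∨ a_6) forces a_3 = False.
  (a_3 ∨ a_5 ∨ a_6) forces a_5 = True.
  (a_4 ∨ ¬a_5) forces a_4 = True.
  clause (a_1 ∨ a_3 ∨ ¬a_4) is falsified — backtrack.
So a_2 = False.
  then (a_2 ∨ ¬a_5) forces a_5 = False.
  then (a_2 ∨ a_7) forces a_7 = True.
Try a_3 = False:
  (a_3 ∨ a_5 ∨ a_6) forces a_6 = True.
  (¬a_6 ∨ a_8) forces a_8 = True.
  (a_4 ∨ ¬a_6 ∨ ¬a_8) forces a_4 = True.
  clause (a_1 ∨ a_3 ∨ ¬a_4) is falsified — backtrack.
So a_3 = True.
  then (¬a_3 ∨ a_4 ∨ ¬a_7) forces a_4 = True.
Set a_6 = True.
  then (¬a_6 ∨ a_8) forces a_8 = True.
All clauses satisfied.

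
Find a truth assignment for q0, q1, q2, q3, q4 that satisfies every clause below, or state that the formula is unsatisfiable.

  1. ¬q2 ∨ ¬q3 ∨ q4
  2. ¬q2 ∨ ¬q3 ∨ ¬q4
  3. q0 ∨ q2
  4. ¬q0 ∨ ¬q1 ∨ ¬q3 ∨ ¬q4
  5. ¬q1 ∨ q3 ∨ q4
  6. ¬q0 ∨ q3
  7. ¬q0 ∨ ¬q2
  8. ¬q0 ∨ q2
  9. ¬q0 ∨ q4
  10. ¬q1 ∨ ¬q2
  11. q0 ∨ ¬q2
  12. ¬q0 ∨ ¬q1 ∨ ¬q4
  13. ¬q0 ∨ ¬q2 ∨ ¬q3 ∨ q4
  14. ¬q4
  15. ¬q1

Case q2 = True:
  (¬q0 ∨ ¬q2) forces q0 = False.
  Clause (q0 ∨ ¬q2) is falsified — contradiction.
Case q2 = False:
  (q0 ∨ q2) forces q0 = True.
  Clause (¬q0 ∨ q2) is falsified — contradiction.
Both cases fail, so the formula is unsatisfiable.

Unsatisfiable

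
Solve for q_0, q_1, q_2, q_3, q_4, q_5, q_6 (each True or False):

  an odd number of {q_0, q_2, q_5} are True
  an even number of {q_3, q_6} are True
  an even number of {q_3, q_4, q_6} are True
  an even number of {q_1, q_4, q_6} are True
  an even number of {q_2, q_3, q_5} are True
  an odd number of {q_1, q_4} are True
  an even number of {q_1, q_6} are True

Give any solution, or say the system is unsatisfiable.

q_0 = False; q_1 = True; q_2 = False; q_3 = True; q_4 = False; q_5 = True; q_6 = True

{q_0, q_2, q_5}: 1 true → odd ✓
{q_3, q_6}: 2 true → even ✓
{q_3, q_4, q_6}: 2 true → even ✓
{q_1, q_4, q_6}: 2 true → even ✓
{q_2, q_3, q_5}: 2 true → even ✓
{q_1, q_4}: 1 true → odd ✓
{q_1, q_6}: 2 true → even ✓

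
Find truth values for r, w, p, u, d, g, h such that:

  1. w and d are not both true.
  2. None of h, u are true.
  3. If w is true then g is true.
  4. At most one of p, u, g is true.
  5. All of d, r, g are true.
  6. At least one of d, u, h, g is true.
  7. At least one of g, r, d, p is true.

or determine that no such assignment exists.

r = True, w = False, p = False, u = False, d = True, g = True, h = False

  (1) w=F, d=T — not both ✓
  (2) {h, u}: 0 true — none ✓
  (3) w=F ⇒ g: vacuous ✓
  (4) {p, u, g}: 1 true — at most one ✓
  (5) {d, r, g}: all 3 true ✓
  (6) {d, u, h, g}: 2 true — at least one ✓
  (7) {g, r, d, p}: 3 true — at least one ✓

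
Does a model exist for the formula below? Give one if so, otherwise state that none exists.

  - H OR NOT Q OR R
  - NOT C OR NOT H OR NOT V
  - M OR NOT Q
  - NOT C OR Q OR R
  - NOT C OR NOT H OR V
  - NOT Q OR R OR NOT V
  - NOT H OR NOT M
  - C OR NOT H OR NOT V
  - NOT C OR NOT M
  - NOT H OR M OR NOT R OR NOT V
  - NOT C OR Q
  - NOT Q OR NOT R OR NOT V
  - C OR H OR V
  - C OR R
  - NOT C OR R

H = False, C = False, Q = False, R = True, M = False, V = True

Set H = False.
Try C = True:
  (NOT C OR NOT M) forces M = False.
  (M OR NOT Q) forces Q = False.
  clause (NOT C OR Q) is falsified — backtrack.
So C = False.
  then (C OR H OR V) forces V = True.
  then (C OR R) forces R = True.
  then (NOT Q OR NOT R OR NOT V) forces Q = False.
Set M = False.
All clauses satisfied.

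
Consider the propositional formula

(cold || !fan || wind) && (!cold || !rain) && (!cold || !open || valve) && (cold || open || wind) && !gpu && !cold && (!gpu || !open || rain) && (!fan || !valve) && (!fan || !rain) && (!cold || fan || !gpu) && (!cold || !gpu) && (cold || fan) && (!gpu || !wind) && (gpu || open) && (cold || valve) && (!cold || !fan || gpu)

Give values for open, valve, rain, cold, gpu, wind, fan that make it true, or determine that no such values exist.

Case cold = True:
  Clause (!cold) is falsified — contradiction.
Case cold = False:
  (!gpu) forces gpu = False.
  (cold || fan) forces fan = True.
  (cold || !fan || wind) forces wind = True.
  (!fan || !valve) forces valve = False.
  Clause (cold || valve) is falsified — contradiction.
Both cases fail, so the formula is unsatisfiable.

UNSATISFIABLE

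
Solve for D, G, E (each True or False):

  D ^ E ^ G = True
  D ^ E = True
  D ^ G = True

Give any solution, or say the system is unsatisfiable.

D=T, G=F, E=F

D ^ E ^ G = T ^ F ^ F = True ✓
D ^ E = T ^ F = True ✓
D ^ G = T ^ F = True ✓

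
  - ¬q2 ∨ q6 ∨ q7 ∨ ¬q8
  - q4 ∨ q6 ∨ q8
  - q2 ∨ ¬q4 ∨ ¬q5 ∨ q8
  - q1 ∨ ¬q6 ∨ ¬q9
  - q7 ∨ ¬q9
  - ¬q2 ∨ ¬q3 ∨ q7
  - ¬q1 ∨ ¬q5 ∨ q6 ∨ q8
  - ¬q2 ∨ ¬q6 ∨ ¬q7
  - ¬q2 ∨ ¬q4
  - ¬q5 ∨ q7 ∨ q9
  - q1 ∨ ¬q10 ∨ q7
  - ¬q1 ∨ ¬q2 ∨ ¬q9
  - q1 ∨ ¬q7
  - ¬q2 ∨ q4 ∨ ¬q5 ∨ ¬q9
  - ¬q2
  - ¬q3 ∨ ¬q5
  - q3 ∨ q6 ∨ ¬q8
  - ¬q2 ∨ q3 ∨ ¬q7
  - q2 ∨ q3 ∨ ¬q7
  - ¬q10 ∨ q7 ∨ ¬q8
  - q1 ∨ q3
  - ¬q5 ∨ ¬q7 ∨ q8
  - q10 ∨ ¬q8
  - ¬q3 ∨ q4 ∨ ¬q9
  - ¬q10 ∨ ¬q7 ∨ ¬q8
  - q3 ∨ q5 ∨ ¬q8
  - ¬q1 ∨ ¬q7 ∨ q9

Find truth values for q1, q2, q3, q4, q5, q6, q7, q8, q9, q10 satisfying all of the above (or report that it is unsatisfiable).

Unit clause (¬q2) forces q2 = False.
Set q1 = True.
Set q3 = True.
  then (¬q3 ∨ ¬q5) forces q5 = False.
Set q4 = True.
Set q6 = True.
Set q7 = False.
  then (q7 ∨ ¬q9) forces q9 = False.
Try q8 = True:
  (¬q10 ∨ q7 ∨ ¬q8) forces q10 = False.
  clause (q10 ∨ ¬q8) is falsified — backtrack.
So q8 = False.
Set q10 = True.
All clauses satisfied.

q1 = True, q2 = False, q3 = True, q4 = True, q5 = False, q6 = True, q7 = False, q8 = False, q9 = False, q10 = True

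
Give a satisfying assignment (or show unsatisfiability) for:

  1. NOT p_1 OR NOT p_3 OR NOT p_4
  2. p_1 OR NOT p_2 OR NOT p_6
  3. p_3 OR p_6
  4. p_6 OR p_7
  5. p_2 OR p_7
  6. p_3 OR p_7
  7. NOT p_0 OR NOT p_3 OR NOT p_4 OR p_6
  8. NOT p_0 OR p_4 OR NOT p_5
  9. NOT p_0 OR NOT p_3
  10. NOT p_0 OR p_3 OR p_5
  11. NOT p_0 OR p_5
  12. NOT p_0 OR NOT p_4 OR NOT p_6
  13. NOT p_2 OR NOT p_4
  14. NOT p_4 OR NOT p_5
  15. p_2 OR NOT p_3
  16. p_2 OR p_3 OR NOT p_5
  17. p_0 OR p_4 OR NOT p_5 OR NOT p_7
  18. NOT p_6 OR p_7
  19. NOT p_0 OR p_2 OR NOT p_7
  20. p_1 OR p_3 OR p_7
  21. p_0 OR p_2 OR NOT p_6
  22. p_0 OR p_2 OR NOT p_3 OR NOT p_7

Set p_0 = False.
Set p_1 = True.
Set p_2 = True.
  then (NOT p_2 OR NOT p_4) forces p_4 = False.
Set p_3 = True.
Try p_5 = True:
  (p_0 OR p_4 OR NOT p_5 OR NOT p_7) forces p_7 = False.
  (p_6 OR p_7) forces p_6 = True.
  clause (NOT p_6 OR p_7) is falsified — backtrack.
So p_5 = False.
Set p_6 = False.
  then (p_6 OR p_7) forces p_7 = True.
All clauses satisfied.

p_0 = False, p_1 = True, p_2 = True, p_3 = True, p_4 = False, p_5 = False, p_6 = False, p_7 = True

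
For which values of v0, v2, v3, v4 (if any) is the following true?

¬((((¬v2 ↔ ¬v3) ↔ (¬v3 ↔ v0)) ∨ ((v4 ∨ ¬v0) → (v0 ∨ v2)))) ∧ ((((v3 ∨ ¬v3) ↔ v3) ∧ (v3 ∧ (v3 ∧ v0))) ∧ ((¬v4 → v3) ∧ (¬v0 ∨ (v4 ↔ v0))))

Case v0 = True: the conjunct ¬((((¬v2 ↔ ¬v3) ↔ (¬v3 ↔ v0)) ∨ ((v4 ∨ ¬v0) → (v0 ∨ v2)))) becomes ¬((((¬v2 ↔ ¬v3) ↔ ¬v3) ∨ True)) = False.
Case v0 = False: the conjunct v0 is False.
Both cases fail — unsatisfiable.

The formula is unsatisfiable.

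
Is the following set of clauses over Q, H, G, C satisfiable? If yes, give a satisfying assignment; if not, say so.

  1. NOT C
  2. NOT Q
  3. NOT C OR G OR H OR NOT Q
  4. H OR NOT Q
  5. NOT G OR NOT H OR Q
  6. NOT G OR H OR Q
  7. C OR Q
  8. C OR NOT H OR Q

The formula is unsatisfiable.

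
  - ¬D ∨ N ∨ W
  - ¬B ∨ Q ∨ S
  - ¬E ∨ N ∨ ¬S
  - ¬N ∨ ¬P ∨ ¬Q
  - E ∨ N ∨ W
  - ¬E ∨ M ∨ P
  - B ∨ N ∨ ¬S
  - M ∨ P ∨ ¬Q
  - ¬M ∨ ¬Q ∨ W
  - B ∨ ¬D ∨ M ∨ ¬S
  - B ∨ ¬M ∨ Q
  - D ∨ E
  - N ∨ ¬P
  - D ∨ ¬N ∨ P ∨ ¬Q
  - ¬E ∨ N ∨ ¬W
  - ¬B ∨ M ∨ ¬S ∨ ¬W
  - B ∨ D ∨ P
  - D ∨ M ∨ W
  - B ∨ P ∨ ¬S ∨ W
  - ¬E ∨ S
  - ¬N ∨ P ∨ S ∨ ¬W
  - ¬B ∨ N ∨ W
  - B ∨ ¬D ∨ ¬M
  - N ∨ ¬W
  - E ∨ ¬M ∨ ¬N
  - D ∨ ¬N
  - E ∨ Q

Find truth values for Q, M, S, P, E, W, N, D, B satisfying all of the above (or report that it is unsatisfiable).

Set Q = False.
  then (E ∨ Q) forces E = True.
  then (¬E ∨ S) forces S = True.
  then (¬E ∨ N ∨ ¬S) forces N = True.
  then (D ∨ ¬N) forces D = True.
Set M = True.
  then (B ∨ ¬M ∨ Q) forces B = True.
Set P = True.
Set W = False.
All clauses satisfied.

Q=F; M=T; S=T; P=T; E=T; W=F; N=T; D=T; B=T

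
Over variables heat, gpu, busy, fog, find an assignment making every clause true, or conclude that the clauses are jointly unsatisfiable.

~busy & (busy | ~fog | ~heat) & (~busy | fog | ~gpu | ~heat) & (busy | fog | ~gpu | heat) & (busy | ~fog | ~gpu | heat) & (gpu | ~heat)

heat = True; gpu = True; busy = False; fog = False

Unit clause (~busy) forces busy = False.
Set heat = True.
  then (busy | ~fog | ~heat) forces fog = False.
  then (gpu | ~heat) forces gpu = True.
All clauses satisfied.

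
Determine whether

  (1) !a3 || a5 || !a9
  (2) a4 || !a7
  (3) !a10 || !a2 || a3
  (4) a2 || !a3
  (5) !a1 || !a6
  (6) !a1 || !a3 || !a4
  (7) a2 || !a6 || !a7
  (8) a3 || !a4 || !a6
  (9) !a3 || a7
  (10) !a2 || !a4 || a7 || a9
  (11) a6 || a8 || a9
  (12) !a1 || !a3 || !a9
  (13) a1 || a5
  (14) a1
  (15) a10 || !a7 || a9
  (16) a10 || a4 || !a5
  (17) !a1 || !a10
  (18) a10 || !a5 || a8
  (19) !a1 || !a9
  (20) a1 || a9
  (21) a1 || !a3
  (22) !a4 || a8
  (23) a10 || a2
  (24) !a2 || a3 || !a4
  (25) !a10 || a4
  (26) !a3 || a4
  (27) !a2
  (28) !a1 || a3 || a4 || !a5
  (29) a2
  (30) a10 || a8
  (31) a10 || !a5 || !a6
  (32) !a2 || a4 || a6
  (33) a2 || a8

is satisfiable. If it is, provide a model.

Case a2 = True:
  Clause (!a2) is falsified — contradiction.
Case a2 = False:
  Clause (a2) is falsified — contradiction.
Both cases fail, so the formula is unsatisfiable.

No satisfying assignment exists.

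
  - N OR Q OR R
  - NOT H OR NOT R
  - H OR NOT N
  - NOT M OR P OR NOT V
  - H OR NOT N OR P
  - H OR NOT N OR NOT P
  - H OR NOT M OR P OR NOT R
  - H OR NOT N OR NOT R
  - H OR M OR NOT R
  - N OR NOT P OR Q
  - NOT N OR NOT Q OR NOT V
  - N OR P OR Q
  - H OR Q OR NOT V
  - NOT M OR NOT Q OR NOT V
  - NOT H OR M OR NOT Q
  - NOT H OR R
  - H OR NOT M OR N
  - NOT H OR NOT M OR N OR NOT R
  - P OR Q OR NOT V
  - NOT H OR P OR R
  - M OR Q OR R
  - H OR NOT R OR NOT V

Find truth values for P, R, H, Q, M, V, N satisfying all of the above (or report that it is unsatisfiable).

Set P = False.
Try R = True:
  (NOT H OR NOT R) forces H = False.
  (H OR NOT N) forces N = False.
  (H OR NOT M OR P OR NOT R) forces M = False.
  clause (H OR M OR NOT R) is falsified — backtrack.
So R = False.
  then (NOT H OR R) forces H = False.
  then (H OR NOT N) forces N = False.
  then (N OR P OR Q) forces Q = True.
  then (H OR NOT M OR N) forces M = False.
Set V = True.
All clauses satisfied.

P = False; R = False; H = False; Q = True; M = False; V = True; N = False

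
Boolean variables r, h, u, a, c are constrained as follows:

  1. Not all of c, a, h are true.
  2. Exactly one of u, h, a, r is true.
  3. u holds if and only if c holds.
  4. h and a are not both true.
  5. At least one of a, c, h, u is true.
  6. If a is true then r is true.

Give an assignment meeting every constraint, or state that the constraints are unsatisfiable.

r = False, h = False, u = True, a = False, c = True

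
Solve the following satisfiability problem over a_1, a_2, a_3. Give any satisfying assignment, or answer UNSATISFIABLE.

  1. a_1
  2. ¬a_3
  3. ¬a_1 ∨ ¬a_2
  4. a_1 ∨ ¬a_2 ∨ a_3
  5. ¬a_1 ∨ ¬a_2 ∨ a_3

a_1 = True, a_2 = False, a_3 = False

Unit clause (a_1) forces a_1 = True.
Unit clause (¬a_3) forces a_3 = False.
In (¬a_1 ∨ ¬a_2) only ¬a_2 is left, so a_2 = False.
Check each clause:
  (a_1): a_1 holds.
  (¬a_3): ¬a_3 holds.
  (¬a_1 ∨ ¬a_2): ¬a_2 holds.
  (a_1 ∨ ¬a_2 ∨ a_3): a_1 holds.
  (¬a_1 ∨ ¬a_2 ∨ a_3): ¬a_2 holds.
All clauses satisfied.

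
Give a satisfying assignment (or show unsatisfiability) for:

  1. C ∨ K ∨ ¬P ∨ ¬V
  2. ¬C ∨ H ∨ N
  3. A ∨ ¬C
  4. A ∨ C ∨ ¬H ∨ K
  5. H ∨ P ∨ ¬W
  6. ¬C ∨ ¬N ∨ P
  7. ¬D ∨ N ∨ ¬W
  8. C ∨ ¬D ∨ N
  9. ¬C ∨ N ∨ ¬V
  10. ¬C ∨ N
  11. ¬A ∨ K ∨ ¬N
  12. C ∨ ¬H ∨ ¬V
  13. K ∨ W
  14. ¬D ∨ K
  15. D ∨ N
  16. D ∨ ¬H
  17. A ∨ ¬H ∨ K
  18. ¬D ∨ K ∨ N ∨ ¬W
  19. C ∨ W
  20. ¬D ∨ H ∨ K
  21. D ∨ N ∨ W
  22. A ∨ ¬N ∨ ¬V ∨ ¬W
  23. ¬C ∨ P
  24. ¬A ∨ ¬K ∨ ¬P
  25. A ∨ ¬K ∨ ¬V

D: True, K: True, N: True, C: False, P: False, V: False, W: True, H: True, A: False

Set D = True.
  then (¬D ∨ K) forces K = True.
Try N = False:
  (¬D ∨ N ∨ ¬W) forces W = False.
  (C ∨ ¬D ∨ N) forces C = True.
  clause (¬C ∨ N) is falsified — backtrack.
So N = True.
Set C = False.
  then (C ∨ W) forces W = True.
Set P = False.
  then (H ∨ P ∨ ¬W) forces H = True.
  then (C ∨ ¬H ∨ ¬V) forces V = False.
Set A = False.
All clauses satisfied.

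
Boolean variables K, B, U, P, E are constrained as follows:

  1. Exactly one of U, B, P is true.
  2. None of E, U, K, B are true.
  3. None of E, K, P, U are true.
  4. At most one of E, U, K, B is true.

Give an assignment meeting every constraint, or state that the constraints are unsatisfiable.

UNSATISFIABLE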